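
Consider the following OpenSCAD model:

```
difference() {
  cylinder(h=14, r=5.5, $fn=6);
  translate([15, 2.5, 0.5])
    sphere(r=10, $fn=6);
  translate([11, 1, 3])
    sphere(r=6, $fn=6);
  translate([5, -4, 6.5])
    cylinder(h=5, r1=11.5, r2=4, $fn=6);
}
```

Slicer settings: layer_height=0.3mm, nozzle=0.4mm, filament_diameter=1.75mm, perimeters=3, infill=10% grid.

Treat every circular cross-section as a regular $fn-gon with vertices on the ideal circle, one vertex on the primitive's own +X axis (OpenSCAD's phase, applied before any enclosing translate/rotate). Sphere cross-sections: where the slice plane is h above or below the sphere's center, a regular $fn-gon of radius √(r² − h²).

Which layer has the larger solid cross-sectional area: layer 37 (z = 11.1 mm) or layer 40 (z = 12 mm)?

layer 40 (z = 12 mm)

Layer 37 (z = 11.1): the r=5.5 cylinder contributes a regular 6-gon of circumradius 5.5 (area = (6/2)·5.500²·sin(360°/6) = 78.59 mm²); the sphere at (15, 2.5) does not reach this height (|z−center|=10.600 > r=10); the sphere at (11, 1) does not reach this height (|z−center|=8.100 > r=6); the cone at (5, -4) (r1=11.5→r2=4) has section circumradius 4.600 here — a regular 6-gon (area = (6/2)·4.600²·sin(360°/6) = 54.98 mm²); Taking the first minus the rest: starting from the r=5.5 cylinder (78.59 mm²), the cone at (5, -4) partially overlaps it — only the 12.91 mm² overlap (of its 54.98 mm²) is removed, clipping the outline — area = 65.68 mm². So its area = 65.68 mm². Layer 40 (z = 12): the cylinder: section is a regular 6-gon, circumradius r=5.5 (area = (6/2)·5.500²·sin(360°/6) = 78.59 mm²); the sphere at (15, 2.5) is absent (|z−center|=11.500 > r=10); the sphere at (11, 1) is not intersected at this z (|z−center|=9.000 > r=6); the cone at (5, -4) is absent (z outside [6.5, 11.5]); After the difference (first − rest): none of the subtracted shapes is present at this height, so the r=5.5 cylinder is unchanged — area = 78.59 mm². So its area = 78.59 mm². Layer 40 is larger (78.59 vs 65.68 mm²).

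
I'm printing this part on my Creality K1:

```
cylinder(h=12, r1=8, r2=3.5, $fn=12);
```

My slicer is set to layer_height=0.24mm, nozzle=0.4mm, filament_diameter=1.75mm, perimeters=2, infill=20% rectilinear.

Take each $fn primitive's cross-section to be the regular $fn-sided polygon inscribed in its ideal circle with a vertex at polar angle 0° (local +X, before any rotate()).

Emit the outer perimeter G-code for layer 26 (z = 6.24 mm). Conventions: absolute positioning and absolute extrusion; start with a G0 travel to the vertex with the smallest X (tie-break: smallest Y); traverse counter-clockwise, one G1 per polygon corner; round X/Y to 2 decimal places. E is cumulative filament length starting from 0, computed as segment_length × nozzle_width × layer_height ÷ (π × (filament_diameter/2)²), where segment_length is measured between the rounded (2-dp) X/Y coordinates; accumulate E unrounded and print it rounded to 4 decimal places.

At z = 6.24 mm: the cone: at t=0.520 of its height the radius interpolates to r₁+(r₂−r₁)t = 5.660, giving a regular 12-gon of that circumradius. The outline is a single polygon with 12 vertices. Extrusion per mm of travel: 0.4 × 0.24 / (π × 0.875²) = 0.039912. Accumulating E over each segment gives final E = 1.4030.

G0 X-5.66 Y0.00 Z6.24
G1 X-4.90 Y-2.83 E0.1170
G1 X-2.83 Y-4.90 E0.2338
G1 X0.00 Y-5.66 E0.3507
G1 X2.83 Y-4.90 E0.4677
G1 X4.90 Y-2.83 E0.5845
G1 X5.66 Y0.00 E0.7015
G1 X4.90 Y2.83 E0.8184
G1 X2.83 Y4.90 E0.9353
G1 X0.00 Y5.66 E1.0522
G1 X-2.83 Y4.90 E1.1692
G1 X-4.90 Y2.83 E1.2860
G1 X-5.66 Y0.00 E1.4030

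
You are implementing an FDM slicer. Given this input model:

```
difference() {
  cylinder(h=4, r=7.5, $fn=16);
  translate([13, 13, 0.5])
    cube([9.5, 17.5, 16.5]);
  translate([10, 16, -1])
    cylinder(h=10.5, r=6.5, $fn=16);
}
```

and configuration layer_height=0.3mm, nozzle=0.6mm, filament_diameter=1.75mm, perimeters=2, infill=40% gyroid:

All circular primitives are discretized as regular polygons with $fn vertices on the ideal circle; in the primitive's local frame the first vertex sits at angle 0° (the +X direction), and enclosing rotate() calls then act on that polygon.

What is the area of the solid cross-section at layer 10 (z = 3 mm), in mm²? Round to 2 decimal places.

At z = 3 mm: the r=7.5 cylinder gives a regular 16-gon of circumradius 7.5 (constant along its height) (area = (16/2)·7.500²·sin(360°/16) = 172.21 mm²); the cube at (13, 13) is present — its section is the full 9.5×17.5 rectangle (area 166.25 mm²); the cylinder at (10, 16): section is a regular 16-gon, circumradius r=6.5 (area = (16/2)·6.500²·sin(360°/16) = 129.35 mm²); After the difference (first − rest): starting from the r=7.5 cylinder (172.21 mm²), the 9.5×17.5 cube at (13, 13) misses the remaining region (no effect); the r=6.5 cylinder at (10, 16) misses the remaining region (no effect) — area = 172.21 mm². Overall, the cross-section is a single solid region. Net area = 172.21 mm².

172.21 mm²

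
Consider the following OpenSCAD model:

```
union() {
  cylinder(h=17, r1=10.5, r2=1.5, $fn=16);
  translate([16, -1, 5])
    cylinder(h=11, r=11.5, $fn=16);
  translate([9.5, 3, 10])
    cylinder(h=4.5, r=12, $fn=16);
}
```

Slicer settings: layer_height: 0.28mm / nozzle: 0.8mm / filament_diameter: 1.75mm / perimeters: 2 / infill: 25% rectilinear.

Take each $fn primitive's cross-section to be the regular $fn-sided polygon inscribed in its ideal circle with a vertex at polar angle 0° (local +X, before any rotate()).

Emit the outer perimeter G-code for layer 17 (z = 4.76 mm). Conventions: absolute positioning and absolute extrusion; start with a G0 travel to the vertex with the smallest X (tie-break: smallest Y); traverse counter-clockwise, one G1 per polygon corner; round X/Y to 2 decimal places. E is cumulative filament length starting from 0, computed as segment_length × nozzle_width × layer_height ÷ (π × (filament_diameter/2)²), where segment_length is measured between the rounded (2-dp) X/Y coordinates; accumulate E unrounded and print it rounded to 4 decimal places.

At z = 4.76 mm: the cone contributes a regular 16-gon of circumradius 7.980 (interpolated between r1=10.5 and r2=1.5 at t=0.280); the cylinder at (16, -1) is not intersected at this z (z outside [5, 16]); the cylinder at (9.5, 3) is absent (z outside [10, 14.5]); Merging all regions: only the cone is present, so the union is just that shape — 1 connected region. The outline is a single polygon with 16 vertices. Extrusion per mm of travel: 0.8 × 0.28 / (π × 0.875²) = 0.093128. Accumulating E over each segment gives final E = 4.6378.

G0 X-7.98 Y0.00 Z4.76
G1 X-7.37 Y-3.05 E0.2897
G1 X-5.64 Y-5.64 E0.5797
G1 X-3.05 Y-7.37 E0.8698
G1 X0.00 Y-7.98 E1.1595
G1 X3.05 Y-7.37 E1.4491
G1 X5.64 Y-5.64 E1.7392
G1 X7.37 Y-3.05 E2.0292
G1 X7.98 Y0.00 E2.3189
G1 X7.37 Y3.05 E2.6086
G1 X5.64 Y5.64 E2.8986
G1 X3.05 Y7.37 E3.1887
G1 X0.00 Y7.98 E3.4784
G1 X-3.05 Y7.37 E3.7680
G1 X-5.64 Y5.64 E4.0581
G1 X-7.37 Y3.05 E4.3482
G1 X-7.98 Y0.00 E4.6378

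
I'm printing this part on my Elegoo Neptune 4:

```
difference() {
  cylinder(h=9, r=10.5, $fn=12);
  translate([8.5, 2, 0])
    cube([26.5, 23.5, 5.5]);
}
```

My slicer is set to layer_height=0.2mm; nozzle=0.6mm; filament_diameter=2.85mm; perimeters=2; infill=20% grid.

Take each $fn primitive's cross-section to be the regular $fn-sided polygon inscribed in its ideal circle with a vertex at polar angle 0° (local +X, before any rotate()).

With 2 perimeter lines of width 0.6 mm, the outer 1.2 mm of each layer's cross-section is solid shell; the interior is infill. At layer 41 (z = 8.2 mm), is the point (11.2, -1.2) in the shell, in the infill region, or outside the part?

outside

At z = 8.2 mm: the r=10.5 cylinder contributes a regular 12-gon of circumradius 10.5; the cube at (8.5, 2) does not reach this height (z outside [0, 5.5]); Taking the first minus the rest: none of the subtracted shapes is present at this height, so the r=10.5 cylinder is unchanged — 1 connected region. Overall, the cross-section is a single solid region. The nearest boundary edge runs (9.09, -5.25)→(10.50, 0.00); distance from the point to it = 0.99 mm. The point is not inside any of the regions above, so it lies outside the cross-section (0.99 mm from the nearest boundary).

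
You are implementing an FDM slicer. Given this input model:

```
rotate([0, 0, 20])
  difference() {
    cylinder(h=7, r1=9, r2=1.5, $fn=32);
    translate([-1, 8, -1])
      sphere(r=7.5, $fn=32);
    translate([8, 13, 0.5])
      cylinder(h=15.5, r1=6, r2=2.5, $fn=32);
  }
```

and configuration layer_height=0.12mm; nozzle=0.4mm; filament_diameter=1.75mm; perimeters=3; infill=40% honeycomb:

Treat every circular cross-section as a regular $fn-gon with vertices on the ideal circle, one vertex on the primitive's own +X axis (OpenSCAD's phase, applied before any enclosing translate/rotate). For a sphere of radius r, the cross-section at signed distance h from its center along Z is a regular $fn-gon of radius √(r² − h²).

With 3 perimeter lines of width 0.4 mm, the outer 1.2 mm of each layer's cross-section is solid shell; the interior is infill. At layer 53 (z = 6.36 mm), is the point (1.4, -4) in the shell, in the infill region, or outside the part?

outside

At z = 6.36 mm: the cone contributes a regular 32-gon of circumradius 2.186 (interpolated between r1=9 and r2=1.5 at t=0.909); the sphere at (-1, 8): section is a regular 32-gon, circumradius = √(r²−h²) = √(7.5²−7.36²) = 1.442; the cone at (8, 13): at t=0.378 of its height the radius interpolates to r₁+(r₂−r₁)t = 4.677, giving a regular 32-gon of that circumradius; Subtracting the remaining from the first: starting from the cone, the r=7.5 sphere at (-1, 8) misses the remaining region (no effect); the cone at (8, 13) misses the remaining region (no effect) — 1 connected region; (rotated 20° about Z; rotation is an isometry so areas/perimeters/island counts are preserved). Overall, the cross-section is a single solid region. Undo the 20° rotation: the query point maps to (-0.053, -4.238) in the un-rotated model frame. The nearest boundary edge runs (0.43, -2.14)→(-0.00, -2.19); distance from the point to it = 2.05 mm. The point is not inside any of the regions above, so it lies outside the cross-section (2.05 mm from the nearest boundary).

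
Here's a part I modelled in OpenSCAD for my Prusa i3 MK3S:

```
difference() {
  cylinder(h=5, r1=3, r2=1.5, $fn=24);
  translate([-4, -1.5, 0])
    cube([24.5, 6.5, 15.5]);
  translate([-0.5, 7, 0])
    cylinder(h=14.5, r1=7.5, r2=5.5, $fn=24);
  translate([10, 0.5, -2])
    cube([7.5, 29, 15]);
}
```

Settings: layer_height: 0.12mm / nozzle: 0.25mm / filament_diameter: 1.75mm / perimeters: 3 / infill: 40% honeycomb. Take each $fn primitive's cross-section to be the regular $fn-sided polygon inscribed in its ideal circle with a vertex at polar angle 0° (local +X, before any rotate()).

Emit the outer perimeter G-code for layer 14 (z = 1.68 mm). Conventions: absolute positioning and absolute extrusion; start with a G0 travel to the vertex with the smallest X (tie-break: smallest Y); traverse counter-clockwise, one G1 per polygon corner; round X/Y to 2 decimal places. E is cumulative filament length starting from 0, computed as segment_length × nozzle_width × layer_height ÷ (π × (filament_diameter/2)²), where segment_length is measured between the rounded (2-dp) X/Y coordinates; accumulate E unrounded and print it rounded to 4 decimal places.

At z = 1.68 mm: the cone contributes a regular 24-gon of circumradius 2.496 (interpolated between r1=3 and r2=1.5 at t=0.336); the cube at (-4, -1.5) is present — its section is the full 24.5×6.5 rectangle; the cone at (-0.5, 7): at t=0.116 of its height the radius interpolates to r₁+(r₂−r₁)t = 7.268, giving a regular 24-gon of that circumradius; the cube at (10, 0.5) (footprint 7.5×29) is included at this height; Taking the first minus the rest: starting from the cone, the 24.5×6.5 cube at (-4, -1.5) partially overlaps it — only the 16.64 mm² overlap (of its 159.25 mm²) is removed, clipping the outline; the cone at (-0.5, 7) misses the remaining region (no effect); the 7.5×29 cube at (10, 0.5) misses the remaining region (no effect) — 1 connected region. The outline is a single polygon with 9 vertices. Extrusion per mm of travel: 0.25 × 0.12 / (π × 0.875²) = 0.012473. Accumulating E over each segment gives final E = 0.1062.

G0 X-1.97 Y-1.50 Z1.68
G1 X-1.76 Y-1.76 E0.0042
G1 X-1.25 Y-2.16 E0.0123
G1 X-0.65 Y-2.41 E0.0204
G1 X0.00 Y-2.50 E0.0285
G1 X0.65 Y-2.41 E0.0367
G1 X1.25 Y-2.16 E0.0448
G1 X1.76 Y-1.76 E0.0529
G1 X1.97 Y-1.50 E0.0571
G1 X-1.97 Y-1.50 E0.1062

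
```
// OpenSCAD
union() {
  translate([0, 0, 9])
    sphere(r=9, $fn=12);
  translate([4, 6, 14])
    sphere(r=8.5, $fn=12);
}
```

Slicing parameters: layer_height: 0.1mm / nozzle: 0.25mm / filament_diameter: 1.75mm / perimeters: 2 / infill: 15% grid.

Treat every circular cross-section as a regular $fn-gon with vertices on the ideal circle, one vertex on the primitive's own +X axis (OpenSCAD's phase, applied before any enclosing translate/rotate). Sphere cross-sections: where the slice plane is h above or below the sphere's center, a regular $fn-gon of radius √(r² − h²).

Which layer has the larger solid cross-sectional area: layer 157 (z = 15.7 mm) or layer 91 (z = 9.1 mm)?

layer 91 (z = 9.1 mm)

Layer 157 (z = 15.7): the sphere: section is a regular 12-gon, circumradius = √(r²−h²) = √(9²−6.7²) = 6.009 (area = (12/2)·6.009²·sin(360°/12) = 108.33 mm²); the r=8.5 sphere at (4, 6) contributes a regular 12-gon of circumradius √(8.5²−1.7²) = 8.328 (area = (12/2)·8.328²·sin(360°/12) = 208.08 mm²); Taking the union: the regions partially overlap — summed areas 316.41 mm² minus the doubly-counted overlap 56.14 mm² gives 260.27 mm² — area = 260.27 mm². So its area = 260.27 mm². Layer 91 (z = 9.1): the r=9 sphere contributes a regular 12-gon of circumradius √(9²−0.1²) = 8.999 (area = (12/2)·8.999²·sin(360°/12) = 242.97 mm²); the r=8.5 sphere at (4, 6) slices to a regular 12-gon of circumradius 6.946 (√(r²−h²) with h=4.9 from center) (area = (12/2)·6.946²·sin(360°/12) = 144.72 mm²); Taking the union: the regions partially overlap — summed areas 387.69 mm² minus the doubly-counted overlap 80.66 mm² gives 307.03 mm² — area = 307.03 mm². So its area = 307.03 mm². Layer 91 is larger (307.03 vs 260.27 mm²).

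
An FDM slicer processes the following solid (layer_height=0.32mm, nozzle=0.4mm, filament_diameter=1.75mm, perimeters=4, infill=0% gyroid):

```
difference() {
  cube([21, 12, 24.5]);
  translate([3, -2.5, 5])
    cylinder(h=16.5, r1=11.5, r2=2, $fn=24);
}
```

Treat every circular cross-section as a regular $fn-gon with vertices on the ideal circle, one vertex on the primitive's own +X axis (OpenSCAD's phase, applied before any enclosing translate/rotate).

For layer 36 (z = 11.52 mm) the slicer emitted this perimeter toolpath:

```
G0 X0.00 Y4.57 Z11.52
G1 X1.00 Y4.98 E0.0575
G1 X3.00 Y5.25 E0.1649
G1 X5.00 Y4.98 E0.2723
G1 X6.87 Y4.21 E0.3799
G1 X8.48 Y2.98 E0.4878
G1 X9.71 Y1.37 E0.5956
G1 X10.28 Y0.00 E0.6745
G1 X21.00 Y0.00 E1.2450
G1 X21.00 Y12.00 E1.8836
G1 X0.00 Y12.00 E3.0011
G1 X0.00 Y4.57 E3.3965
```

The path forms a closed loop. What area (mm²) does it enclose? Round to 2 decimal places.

209.32 mm²

Apply the shoelace formula to the sequence of (X, Y) vertices; enclosed area = 209.32 mm².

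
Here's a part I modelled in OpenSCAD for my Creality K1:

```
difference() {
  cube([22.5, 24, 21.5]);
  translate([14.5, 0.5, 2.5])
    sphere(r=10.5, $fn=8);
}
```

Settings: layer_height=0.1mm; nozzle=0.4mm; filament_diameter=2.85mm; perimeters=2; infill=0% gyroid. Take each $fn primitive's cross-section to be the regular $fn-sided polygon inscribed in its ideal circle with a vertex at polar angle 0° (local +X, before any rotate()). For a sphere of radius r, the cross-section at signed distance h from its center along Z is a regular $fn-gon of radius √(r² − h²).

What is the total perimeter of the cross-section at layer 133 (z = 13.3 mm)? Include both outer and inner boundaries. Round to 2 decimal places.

At z = 13.3 mm: the 22.5×24 cube contributes its full rectangle (perimeter 93.00 mm); the sphere at (14.5, 0.5) does not reach this height (|z−center|=10.800 > r=10.5); Subtracting the remaining from the first: none of the subtracted shapes is present at this height, so the 22.5×24 cube is unchanged — boundary = 93.00 mm. Overall, the cross-section is a single solid region. Total boundary length (outer) = 93.00 mm.

93.00 mm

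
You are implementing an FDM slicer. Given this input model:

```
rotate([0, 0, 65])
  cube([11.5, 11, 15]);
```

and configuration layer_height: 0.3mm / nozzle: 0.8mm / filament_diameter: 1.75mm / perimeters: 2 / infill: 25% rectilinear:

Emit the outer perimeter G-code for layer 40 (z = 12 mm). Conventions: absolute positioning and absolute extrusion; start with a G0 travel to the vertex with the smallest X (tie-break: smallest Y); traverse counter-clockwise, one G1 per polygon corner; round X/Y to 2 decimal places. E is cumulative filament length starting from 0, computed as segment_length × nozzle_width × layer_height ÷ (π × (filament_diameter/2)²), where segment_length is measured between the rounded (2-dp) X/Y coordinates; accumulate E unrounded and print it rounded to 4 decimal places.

At z = 12 mm: the 11.5×11 cube contributes its full rectangle; (whole slice rotated 65° about Z — lengths, areas and connectivity unchanged). The outline is a single polygon with 4 vertices. Extrusion per mm of travel: 0.8 × 0.3 / (π × 0.875²) = 0.099780. Accumulating E over each segment gives final E = 4.4899.

G0 X-9.97 Y4.65 Z12.00
G1 X0.00 Y0.00 E1.0977
G1 X4.86 Y10.42 E2.2449
G1 X-5.11 Y15.07 E3.3426
G1 X-9.97 Y4.65 E4.4899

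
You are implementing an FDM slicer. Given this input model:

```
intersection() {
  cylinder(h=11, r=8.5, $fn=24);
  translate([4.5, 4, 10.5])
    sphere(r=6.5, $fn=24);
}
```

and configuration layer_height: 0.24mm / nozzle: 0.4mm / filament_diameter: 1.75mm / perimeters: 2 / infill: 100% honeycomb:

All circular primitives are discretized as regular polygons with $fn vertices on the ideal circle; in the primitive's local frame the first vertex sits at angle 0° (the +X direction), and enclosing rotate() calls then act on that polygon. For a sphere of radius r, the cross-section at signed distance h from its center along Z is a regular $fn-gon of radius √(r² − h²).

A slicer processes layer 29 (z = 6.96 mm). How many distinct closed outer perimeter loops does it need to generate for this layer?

1

At z = 6.96 mm: the cylinder: section is a regular 24-gon, circumradius r=8.5; the r=6.5 sphere at (4.5, 4) slices to a regular 24-gon of circumradius 5.451 (√(r²−h²) with h=3.54 from center); After intersecting: the r=6.5 sphere at (4.5, 4) partially overlaps the r=8.5 cylinder; clipping to the common part keeps 65.75 mm² — 1 connected region. The result has 1 disconnected region.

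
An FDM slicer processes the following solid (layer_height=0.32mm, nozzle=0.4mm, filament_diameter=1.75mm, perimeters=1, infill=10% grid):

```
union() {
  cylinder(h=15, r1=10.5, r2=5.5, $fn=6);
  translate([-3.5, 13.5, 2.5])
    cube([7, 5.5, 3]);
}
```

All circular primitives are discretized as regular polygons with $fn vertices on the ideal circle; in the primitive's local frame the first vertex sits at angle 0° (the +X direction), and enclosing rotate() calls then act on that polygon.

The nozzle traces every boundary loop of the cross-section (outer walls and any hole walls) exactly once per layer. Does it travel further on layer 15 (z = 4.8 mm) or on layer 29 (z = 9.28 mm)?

layer 15 (z = 4.8 mm)

Layer 15 (z = 4.8): the cone: at t=0.320 of its height the radius interpolates to r₁+(r₂−r₁)t = 8.900, giving a regular 6-gon of that circumradius (perimeter = 2·6·8.900·sin(180°/6) = 53.40 mm); the 7×5.5 cube at (-3.5, 13.5) contributes its full rectangle (perimeter 25.00 mm); Merging all regions: the 2 present regions are separate (no shared area or edge), so areas and boundary lengths simply add and each stays a separate island — boundary = 78.40 mm. So its perimeter = 78.40 mm. Layer 29 (z = 9.28): the cone contributes a regular 6-gon of circumradius 7.407 (interpolated between r1=10.5 and r2=5.5 at t=0.619) (perimeter = 2·6·7.407·sin(180°/6) = 44.44 mm); the cube at (-3.5, 13.5) is absent (z outside [2.5, 5.5]); Combining (union): only the cone is present, so the union is just that shape — boundary = 44.44 mm. So its perimeter = 44.44 mm. Layer 15 is larger (78.40 vs 44.44 mm).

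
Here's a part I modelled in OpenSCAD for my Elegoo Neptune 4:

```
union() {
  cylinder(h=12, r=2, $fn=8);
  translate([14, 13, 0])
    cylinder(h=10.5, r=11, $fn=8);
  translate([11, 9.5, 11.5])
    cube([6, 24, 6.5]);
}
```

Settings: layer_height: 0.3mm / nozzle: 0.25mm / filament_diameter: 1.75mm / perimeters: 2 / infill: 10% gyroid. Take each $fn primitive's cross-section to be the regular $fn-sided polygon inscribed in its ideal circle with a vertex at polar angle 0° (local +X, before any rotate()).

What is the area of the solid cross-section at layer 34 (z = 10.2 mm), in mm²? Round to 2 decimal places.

353.55 mm²

At z = 10.2 mm: the cylinder: section is a regular 8-gon, circumradius r=2 (area = (8/2)·2.000²·sin(360°/8) = 11.31 mm²); the r=11 cylinder at (14, 13) contributes a regular 8-gon of circumradius 11 (area = (8/2)·11.000²·sin(360°/8) = 342.24 mm²); the cube at (11, 9.5) is not intersected at this z (z outside [11.5, 18]); Merging all regions: the 2 present regions are separate (no shared area or edge), so areas and boundary lengths simply add and each stays a separate island — area = 353.55 mm². Overall, the cross-section has 2 separate islands. Net area = 353.55 mm².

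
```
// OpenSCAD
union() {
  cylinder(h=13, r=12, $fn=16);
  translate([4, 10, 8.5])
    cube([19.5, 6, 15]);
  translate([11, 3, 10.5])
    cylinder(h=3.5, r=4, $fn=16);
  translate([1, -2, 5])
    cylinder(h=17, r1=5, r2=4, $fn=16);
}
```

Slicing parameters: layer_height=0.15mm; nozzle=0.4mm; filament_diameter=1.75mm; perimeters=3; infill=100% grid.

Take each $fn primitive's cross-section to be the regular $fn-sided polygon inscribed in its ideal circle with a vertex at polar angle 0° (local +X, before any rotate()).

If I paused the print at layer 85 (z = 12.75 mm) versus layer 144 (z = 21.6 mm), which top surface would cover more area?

Layer 85 (z = 12.75): the r=12 cylinder contributes a regular 16-gon of circumradius 12 (area = (16/2)·12.000²·sin(360°/16) = 440.85 mm²); the cube at (4, 10) is present — its section is the full 19.5×6 rectangle (area 117.00 mm²); the cylinder at (11, 3): section is a regular 16-gon, circumradius r=4 (area = (16/2)·4.000²·sin(360°/16) = 48.98 mm²); the cone at (1, -2) contributes a regular 16-gon of circumradius 4.544 (interpolated between r1=5 and r2=4 at t=0.456) (area = (16/2)·4.544²·sin(360°/16) = 63.22 mm²); Merging all regions: the regions partially overlap — summed areas 670.05 mm² minus the doubly-counted overlap 91.07 mm² gives 578.98 mm² — area = 578.98 mm². So its area = 578.98 mm². Layer 144 (z = 21.6): the cylinder is not intersected at this z (z outside [0, 13]); the 19.5×6 cube at (4, 10) contributes its full rectangle (area 117.00 mm²); the cylinder at (11, 3) does not reach this height (z outside [10.5, 14]); the cone at (1, -2) contributes a regular 16-gon of circumradius 4.024 (interpolated between r1=5 and r2=4 at t=0.976) (area = (16/2)·4.024²·sin(360°/16) = 49.56 mm²); Combining (union): the 2 present regions are separate (no shared area or edge), so areas and boundary lengths simply add and each stays a separate island — area = 166.56 mm². So its area = 166.56 mm². Layer 85 is larger (578.98 vs 166.56 mm²).

layer 85 (z = 12.75 mm)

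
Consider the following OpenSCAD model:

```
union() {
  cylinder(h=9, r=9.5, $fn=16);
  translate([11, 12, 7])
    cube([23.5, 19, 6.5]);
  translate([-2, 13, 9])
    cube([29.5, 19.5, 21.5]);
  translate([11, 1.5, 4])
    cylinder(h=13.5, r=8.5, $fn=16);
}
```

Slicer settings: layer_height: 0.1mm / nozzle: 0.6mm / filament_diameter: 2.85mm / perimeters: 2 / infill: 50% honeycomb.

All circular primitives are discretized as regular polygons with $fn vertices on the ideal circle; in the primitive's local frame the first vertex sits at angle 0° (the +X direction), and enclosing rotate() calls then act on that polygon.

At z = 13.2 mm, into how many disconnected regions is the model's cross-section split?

2

At z = 13.2 mm: the cylinder does not reach this height (z outside [0, 9]); the cube at (11, 12) (footprint 23.5×19) is included at this height; the cube at (-2, 13) is present — its section is the full 29.5×19.5 rectangle; the cylinder at (11, 1.5): section is a regular 16-gon, circumradius r=8.5; Combining (union): the regions partially overlap (shared area 297.00 mm²), so overlapping operands fuse into one piece — 2 connected regions. The result has 2 disconnected regions.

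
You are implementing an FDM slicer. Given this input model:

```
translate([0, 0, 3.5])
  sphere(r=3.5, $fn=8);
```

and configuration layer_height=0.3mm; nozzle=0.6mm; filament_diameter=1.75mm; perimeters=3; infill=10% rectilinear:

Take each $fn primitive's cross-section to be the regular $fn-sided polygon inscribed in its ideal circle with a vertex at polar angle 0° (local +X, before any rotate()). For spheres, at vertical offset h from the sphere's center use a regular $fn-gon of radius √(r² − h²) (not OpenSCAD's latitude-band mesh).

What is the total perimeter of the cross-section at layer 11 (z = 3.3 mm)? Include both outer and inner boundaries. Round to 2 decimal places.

21.40 mm

At z = 3.3 mm: the sphere: section is a regular 8-gon, circumradius = √(r²−h²) = √(3.5²−0.2²) = 3.494 (perimeter = 2·8·3.494·sin(180°/8) = 21.40 mm). Overall, the cross-section is a single solid region. Total boundary length (outer) = 21.40 mm.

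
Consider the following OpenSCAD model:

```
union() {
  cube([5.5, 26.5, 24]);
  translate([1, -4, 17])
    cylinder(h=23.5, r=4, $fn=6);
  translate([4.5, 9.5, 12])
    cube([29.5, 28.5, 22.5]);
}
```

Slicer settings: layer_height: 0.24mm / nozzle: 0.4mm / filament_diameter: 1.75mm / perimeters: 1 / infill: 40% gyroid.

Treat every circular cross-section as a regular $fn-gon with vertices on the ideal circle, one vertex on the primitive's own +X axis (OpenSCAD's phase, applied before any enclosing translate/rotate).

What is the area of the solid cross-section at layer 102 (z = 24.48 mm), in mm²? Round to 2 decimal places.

882.32 mm²

At z = 24.48 mm: the cube is absent (z outside [0, 24]); the r=4 cylinder at (1, -4) gives a regular 6-gon of circumradius 4 (constant along its height) (area = (6/2)·4.000²·sin(360°/6) = 41.57 mm²); the cube at (4.5, 9.5) (footprint 29.5×28.5) is included at this height (area 840.75 mm²); Taking the union: the 2 present regions are separate (no shared area or edge), so areas and boundary lengths simply add and each stays a separate island — area = 882.32 mm². Overall, the cross-section has 2 separate islands. Net area = 882.32 mm².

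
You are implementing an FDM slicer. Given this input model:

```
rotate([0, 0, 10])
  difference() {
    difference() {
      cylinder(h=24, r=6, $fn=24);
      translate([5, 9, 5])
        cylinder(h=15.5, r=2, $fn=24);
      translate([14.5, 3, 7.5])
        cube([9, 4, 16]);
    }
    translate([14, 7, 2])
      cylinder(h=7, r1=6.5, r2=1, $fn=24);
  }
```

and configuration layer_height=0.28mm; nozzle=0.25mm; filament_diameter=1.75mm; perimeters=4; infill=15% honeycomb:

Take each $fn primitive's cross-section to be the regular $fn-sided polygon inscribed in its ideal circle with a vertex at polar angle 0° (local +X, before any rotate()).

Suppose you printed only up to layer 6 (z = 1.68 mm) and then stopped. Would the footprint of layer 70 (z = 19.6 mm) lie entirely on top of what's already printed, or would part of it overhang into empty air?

entirely on top

Compare the two slices. At z = 1.68: the r=6 cylinder gives a regular 24-gon of circumradius 6 (constant along its height) (area = (24/2)·6.000²·sin(360°/24) = 111.81 mm²); the cylinder at (5, 9) is not intersected at this z (z outside [5, 20.5]); the cube at (14.5, 3) is absent (z outside [7.5, 23.5]); Taking the first minus the rest: none of the subtracted shapes is present at this height, so the r=6 cylinder is unchanged — area = 111.81 mm²; the cone at (14, 7) does not reach this height (z outside [2, 9]); After the difference (first − rest): none of the subtracted shapes is present at this height, so that combined region is unchanged — area = 111.81 mm²; (rotated 10° about Z; rotation is an isometry so areas/perimeters/island counts are preserved). At z = 19.6: the r=6 cylinder gives a regular 24-gon of circumradius 6 (constant along its height) (area = (24/2)·6.000²·sin(360°/24) = 111.81 mm²); the r=2 cylinder at (5, 9) contributes a regular 24-gon of circumradius 2 (area = (24/2)·2.000²·sin(360°/24) = 12.42 mm²); the cube at (14.5, 3) (footprint 9×4) is included at this height (area 36.00 mm²); Taking the first minus the rest: starting from the r=6 cylinder (111.81 mm²), the r=2 cylinder at (5, 9) misses the remaining region (no effect); the 9×4 cube at (14.5, 3) misses the remaining region (no effect) — area = 111.81 mm²; the cone at (14, 7) is not intersected at this z (z outside [2, 9]); Subtracting the remaining from the first: none of the subtracted shapes is present at this height, so that combined region is unchanged — area = 111.81 mm²; (rotated 10° about Z; rotation is an isometry so areas/perimeters/island counts are preserved). Checking containment: the cross-section at z = 19.6 is a subset of the cross-section at z = 1.68.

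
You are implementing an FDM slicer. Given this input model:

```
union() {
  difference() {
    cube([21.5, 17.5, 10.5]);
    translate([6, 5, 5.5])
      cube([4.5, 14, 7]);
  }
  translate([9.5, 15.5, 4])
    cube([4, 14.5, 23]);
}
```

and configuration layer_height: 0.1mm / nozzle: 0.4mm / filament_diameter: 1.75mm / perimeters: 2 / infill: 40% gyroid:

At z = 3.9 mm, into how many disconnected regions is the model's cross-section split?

1

At z = 3.9 mm: the cube is present — its section is the full 21.5×17.5 rectangle; the cube at (6, 5) is absent (z outside [5.5, 12.5]); Taking the first minus the rest: none of the subtracted shapes is present at this height, so the 21.5×17.5 cube is unchanged — 1 connected region; the cube at (9.5, 15.5) is absent (z outside [4, 27]); Combining (union): only the result so far is present, so the union is just that shape — 1 connected region. The result has 1 disconnected region.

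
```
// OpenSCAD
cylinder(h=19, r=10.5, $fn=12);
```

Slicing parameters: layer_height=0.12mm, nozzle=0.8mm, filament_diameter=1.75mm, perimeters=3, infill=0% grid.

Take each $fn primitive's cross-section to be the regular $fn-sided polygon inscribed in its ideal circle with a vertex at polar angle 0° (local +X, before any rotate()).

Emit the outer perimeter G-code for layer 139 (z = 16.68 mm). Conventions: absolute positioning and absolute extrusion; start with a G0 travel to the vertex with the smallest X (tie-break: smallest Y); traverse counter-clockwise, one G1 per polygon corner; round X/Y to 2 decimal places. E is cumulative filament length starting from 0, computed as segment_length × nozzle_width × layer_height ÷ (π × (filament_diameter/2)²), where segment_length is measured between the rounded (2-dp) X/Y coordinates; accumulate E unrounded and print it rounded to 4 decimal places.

G0 X-10.50 Y0.00 Z16.68
G1 X-9.09 Y-5.25 E0.2170
G1 X-5.25 Y-9.09 E0.4337
G1 X0.00 Y-10.50 E0.6507
G1 X5.25 Y-9.09 E0.8676
G1 X9.09 Y-5.25 E1.0844
G1 X10.50 Y0.00 E1.3013
G1 X9.09 Y5.25 E1.5183
G1 X5.25 Y9.09 E1.7351
G1 X0.00 Y10.50 E1.9520
G1 X-5.25 Y9.09 E2.1690
G1 X-9.09 Y5.25 E2.3857
G1 X-10.50 Y0.00 E2.6027

At z = 16.68 mm: the cylinder: section is a regular 12-gon, circumradius r=10.5. The outline is a single polygon with 12 vertices. Extrusion per mm of travel: 0.8 × 0.12 / (π × 0.875²) = 0.039912. Accumulating E over each segment gives final E = 2.6027.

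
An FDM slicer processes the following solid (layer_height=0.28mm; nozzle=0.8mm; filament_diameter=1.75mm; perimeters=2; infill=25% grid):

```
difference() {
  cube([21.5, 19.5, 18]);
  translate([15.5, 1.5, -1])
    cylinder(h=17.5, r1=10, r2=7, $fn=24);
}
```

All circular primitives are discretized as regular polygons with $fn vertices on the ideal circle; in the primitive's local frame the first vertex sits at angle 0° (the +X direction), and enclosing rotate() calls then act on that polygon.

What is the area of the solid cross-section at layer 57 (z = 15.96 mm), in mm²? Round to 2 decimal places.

At z = 15.96 mm: the 21.5×19.5 cube contributes its full rectangle (area 419.25 mm²); the cone at (15.5, 1.5) contributes a regular 24-gon of circumradius 7.093 (interpolated between r1=10 and r2=7 at t=0.969) (area = (24/2)·7.093²·sin(360°/24) = 156.24 mm²); Taking the first minus the rest: starting from the 21.5×19.5 cube (419.25 mm²), the cone at (15.5, 1.5) partially overlaps it — only the 94.96 mm² overlap (of its 156.24 mm²) is removed, clipping the outline — area = 324.29 mm². Overall, the cross-section is a single solid region. Net area = 324.29 mm².

324.29 mm²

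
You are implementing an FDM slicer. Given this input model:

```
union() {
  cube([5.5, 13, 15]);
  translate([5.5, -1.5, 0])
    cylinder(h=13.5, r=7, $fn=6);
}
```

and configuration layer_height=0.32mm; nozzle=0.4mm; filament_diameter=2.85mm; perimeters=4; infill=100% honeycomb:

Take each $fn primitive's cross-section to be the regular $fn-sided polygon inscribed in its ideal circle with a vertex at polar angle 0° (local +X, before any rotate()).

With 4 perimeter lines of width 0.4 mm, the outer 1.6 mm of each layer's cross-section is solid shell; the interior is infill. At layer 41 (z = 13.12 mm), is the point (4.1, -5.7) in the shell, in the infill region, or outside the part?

At z = 13.12 mm: the cube (footprint 5.5×13) is included at this height; the r=7 cylinder at (5.5, -1.5) contributes a regular 6-gon of circumradius 7; Merging all regions: the regions partially overlap (shared area 21.63 mm²), so overlapping operands fuse into one piece — 1 connected region. Overall, the cross-section is a single solid region. The nearest boundary edge runs (9.00, -7.56)→(2.00, -7.56); distance from the point to it = 1.86 mm. The point is inside the cross-section and 1.86 mm from the nearest boundary — more than the 1.6 mm shell width (4 × 0.4), so it's in the infill interior.

infill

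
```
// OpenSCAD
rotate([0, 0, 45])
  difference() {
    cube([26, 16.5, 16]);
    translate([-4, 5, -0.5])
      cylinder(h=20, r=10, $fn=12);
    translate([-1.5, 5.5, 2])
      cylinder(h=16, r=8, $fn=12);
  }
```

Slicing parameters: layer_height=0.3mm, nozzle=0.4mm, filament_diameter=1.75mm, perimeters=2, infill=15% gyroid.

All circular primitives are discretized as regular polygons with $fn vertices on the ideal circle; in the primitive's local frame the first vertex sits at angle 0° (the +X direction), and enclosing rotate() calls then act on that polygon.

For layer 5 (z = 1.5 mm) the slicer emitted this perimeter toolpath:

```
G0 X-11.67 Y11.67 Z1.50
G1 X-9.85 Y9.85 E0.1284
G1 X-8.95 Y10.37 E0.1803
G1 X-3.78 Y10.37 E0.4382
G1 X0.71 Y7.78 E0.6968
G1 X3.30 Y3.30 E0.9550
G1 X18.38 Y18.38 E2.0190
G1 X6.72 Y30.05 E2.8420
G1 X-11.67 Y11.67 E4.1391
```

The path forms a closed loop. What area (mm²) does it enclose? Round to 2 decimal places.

Apply the shoelace formula to the sequence of (X, Y) vertices; enclosed area = 365.10 mm².

365.10 mm²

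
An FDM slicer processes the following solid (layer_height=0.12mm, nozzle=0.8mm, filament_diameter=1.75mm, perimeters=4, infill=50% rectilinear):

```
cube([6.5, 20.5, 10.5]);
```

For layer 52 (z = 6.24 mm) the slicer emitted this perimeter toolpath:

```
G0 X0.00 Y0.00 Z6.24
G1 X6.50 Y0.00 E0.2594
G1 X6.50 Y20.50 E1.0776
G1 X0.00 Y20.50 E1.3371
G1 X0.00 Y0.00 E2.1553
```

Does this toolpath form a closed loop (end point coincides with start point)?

yes

Start point (G0): (0.00, 0.00). End point (last G1): the path returns to the start — closed.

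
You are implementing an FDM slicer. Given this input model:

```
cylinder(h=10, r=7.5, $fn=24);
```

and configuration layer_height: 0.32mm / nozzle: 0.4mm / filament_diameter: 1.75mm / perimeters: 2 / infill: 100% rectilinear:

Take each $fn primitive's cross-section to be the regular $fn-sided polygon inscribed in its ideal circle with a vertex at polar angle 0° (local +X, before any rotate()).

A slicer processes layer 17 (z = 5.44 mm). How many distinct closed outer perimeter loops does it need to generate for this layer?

At z = 5.44 mm: the cylinder: section is a regular 24-gon, circumradius r=7.5. The result has 1 disconnected region.

1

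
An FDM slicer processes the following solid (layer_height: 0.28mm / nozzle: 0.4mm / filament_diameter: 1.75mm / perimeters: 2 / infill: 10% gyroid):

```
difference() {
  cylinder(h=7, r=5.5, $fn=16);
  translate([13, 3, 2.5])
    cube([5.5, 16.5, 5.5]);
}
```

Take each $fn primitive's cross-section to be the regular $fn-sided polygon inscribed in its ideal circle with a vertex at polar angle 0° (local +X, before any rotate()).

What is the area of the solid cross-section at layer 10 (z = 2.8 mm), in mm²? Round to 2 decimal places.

92.61 mm²

At z = 2.8 mm: the cylinder: section is a regular 16-gon, circumradius r=5.5 (area = (16/2)·5.500²·sin(360°/16) = 92.61 mm²); the cube at (13, 3) is present — its section is the full 5.5×16.5 rectangle (area 90.75 mm²); Taking the first minus the rest: starting from the r=5.5 cylinder (92.61 mm²), the 5.5×16.5 cube at (13, 3) misses the remaining region (no effect) — area = 92.61 mm². Overall, the cross-section is a single solid region. Net area = 92.61 mm².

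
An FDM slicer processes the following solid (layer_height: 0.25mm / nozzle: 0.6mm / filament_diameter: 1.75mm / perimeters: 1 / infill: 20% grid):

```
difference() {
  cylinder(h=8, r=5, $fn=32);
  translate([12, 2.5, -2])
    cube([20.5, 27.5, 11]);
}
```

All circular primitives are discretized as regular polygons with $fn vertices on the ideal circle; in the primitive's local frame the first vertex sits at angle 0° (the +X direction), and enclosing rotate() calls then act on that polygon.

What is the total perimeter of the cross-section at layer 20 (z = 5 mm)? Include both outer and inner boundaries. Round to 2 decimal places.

31.37 mm

At z = 5 mm: the cylinder: section is a regular 32-gon, circumradius r=5 (perimeter = 2·32·5.000·sin(180°/32) = 31.37 mm); the 20.5×27.5 cube at (12, 2.5) contributes its full rectangle (perimeter 96.00 mm); Subtracting the remaining from the first: starting from the r=5 cylinder, the 20.5×27.5 cube at (12, 2.5) misses the remaining region (no effect) — boundary = 31.37 mm. Overall, the cross-section is a single solid region. Total boundary length (outer) = 31.37 mm.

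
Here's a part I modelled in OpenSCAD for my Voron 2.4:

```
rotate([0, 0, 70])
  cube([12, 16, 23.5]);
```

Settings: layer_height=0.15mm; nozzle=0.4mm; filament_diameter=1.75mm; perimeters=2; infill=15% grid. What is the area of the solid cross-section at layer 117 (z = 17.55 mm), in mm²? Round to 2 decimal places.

At z = 17.55 mm: the cube (footprint 12×16) is included at this height (area 192.00 mm²); (whole slice rotated 70° about Z — lengths, areas and connectivity unchanged). Overall, the cross-section is a single solid region. Net area = 192.00 mm².

192.00 mm²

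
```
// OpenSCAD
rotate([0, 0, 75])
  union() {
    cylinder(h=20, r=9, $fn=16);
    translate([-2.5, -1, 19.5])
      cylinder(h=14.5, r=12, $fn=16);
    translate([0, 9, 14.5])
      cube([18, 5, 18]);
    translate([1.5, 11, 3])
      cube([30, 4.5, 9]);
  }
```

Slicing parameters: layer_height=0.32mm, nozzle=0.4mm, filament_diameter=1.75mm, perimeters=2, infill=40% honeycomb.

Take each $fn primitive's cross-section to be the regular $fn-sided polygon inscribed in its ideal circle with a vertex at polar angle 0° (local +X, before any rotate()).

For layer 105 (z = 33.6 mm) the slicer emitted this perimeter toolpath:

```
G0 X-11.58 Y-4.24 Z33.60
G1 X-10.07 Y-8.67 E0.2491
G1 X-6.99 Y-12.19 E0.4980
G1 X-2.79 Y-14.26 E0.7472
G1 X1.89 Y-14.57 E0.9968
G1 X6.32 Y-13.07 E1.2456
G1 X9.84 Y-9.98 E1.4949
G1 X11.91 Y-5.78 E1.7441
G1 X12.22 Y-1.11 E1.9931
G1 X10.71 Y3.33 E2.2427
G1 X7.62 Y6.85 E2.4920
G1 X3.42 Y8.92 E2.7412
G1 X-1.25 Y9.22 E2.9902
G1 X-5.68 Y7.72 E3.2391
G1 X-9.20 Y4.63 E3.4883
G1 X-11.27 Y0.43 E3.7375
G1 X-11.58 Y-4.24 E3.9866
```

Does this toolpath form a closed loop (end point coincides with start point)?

yes

Start point (G0): (-11.58, -4.24). End point (last G1): the path returns to the start — closed.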